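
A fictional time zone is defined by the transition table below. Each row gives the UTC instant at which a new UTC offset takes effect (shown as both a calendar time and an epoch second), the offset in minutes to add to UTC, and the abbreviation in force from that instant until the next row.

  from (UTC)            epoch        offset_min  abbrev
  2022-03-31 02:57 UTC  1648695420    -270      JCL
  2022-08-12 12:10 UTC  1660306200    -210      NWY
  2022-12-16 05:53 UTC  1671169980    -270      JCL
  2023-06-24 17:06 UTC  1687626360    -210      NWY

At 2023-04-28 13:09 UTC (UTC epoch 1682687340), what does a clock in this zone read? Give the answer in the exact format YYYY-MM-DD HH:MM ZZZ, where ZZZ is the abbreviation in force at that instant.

2023-04-28 08:39 JCL

Query: 2023-04-28 13:09 UTC
Rule 3/4 (JCL, -04:30): 2022-12-16 05:53 UTC ≤ query < 2023-06-24 17:06 UTC
13·60 + 9 - 270 = 519 min
519 = 0·1440 + 519; 519 = 8·60 + 39 → 08:39, same day
→ 2023-04-28 08:39 JCL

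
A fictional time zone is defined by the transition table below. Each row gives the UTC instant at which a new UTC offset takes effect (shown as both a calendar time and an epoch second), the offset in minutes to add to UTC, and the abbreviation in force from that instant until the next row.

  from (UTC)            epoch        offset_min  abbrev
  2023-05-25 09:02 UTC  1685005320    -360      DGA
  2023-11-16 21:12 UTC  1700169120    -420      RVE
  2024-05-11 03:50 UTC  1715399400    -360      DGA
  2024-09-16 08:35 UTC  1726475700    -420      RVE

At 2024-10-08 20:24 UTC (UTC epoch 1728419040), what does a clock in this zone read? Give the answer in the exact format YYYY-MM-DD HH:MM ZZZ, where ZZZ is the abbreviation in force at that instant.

Query: 2024-10-08 20:24 UTC
Rule 4/4 (RVE, -07:00): 2024-09-16 08:35 UTC ≤ query < +∞
20·60 + 24 - 420 = 804 min
804 = 0·1440 + 804; 804 = 13·60 + 24 → 13:24, same day
→ 2024-10-08 13:24 RVE

2024-10-08 13:24 RVE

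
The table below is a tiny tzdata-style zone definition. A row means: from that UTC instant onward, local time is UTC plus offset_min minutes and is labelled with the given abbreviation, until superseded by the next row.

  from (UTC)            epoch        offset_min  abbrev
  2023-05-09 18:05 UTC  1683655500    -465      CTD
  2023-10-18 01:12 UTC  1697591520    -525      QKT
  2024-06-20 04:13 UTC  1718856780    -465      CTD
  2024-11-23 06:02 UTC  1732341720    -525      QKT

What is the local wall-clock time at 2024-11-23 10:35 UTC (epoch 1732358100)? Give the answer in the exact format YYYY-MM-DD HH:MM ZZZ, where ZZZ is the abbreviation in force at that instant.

Query: 2024-11-23 10:35 UTC
Rule 4/4 (QKT, -08:45): 2024-11-23 06:02 UTC ≤ query < +∞
10·60 + 35 - 525 = 110 min
110 = 0·1440 + 110; 110 = 1·60 + 50 → 01:50, same day
→ 2024-11-23 01:50 QKT

2024-11-23 01:50 QKT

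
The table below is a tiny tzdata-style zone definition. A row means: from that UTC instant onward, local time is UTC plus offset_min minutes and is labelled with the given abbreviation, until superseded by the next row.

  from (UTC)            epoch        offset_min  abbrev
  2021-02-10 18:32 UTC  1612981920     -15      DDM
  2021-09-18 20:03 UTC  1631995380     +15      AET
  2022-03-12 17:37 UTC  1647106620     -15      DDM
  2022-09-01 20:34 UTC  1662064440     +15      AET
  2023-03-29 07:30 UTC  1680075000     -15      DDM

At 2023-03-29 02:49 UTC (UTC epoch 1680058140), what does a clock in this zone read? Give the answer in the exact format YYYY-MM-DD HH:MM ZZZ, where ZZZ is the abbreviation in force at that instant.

Query: 2023-03-29 02:49 UTC
Rule 4/5 (AET, +00:15): 2022-09-01 20:34 UTC ≤ query < 2023-03-29 07:30 UTC
2·60 + 49 + 15 = 184 min
184 = 0·1440 + 184; 184 = 3·60 + 4 → 03:04, same day
→ 2023-03-29 03:04 AET

2023-03-29 03:04 AET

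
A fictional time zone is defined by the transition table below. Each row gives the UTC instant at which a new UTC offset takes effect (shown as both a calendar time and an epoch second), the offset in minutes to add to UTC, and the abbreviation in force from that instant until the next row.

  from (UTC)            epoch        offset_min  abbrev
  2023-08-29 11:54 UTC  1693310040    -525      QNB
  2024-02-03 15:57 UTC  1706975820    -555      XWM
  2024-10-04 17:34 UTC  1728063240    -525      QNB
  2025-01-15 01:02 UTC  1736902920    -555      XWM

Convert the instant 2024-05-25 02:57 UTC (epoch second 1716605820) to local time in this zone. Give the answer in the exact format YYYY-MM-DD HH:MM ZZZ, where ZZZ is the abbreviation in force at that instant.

Query: 2024-05-25 02:57 UTC
Rule 2/4 (XWM, -09:15): 2024-02-03 15:57 UTC ≤ query < 2024-10-04 17:34 UTC
2·60 + 57 - 555 = -378 min
-378 = -1·1440 + 1062; 1062 = 17·60 + 42 → 17:42, 2024-05-25 - 1 day = 2024-05-24
→ 2024-05-24 17:42 XWM

2024-05-24 17:42 XWM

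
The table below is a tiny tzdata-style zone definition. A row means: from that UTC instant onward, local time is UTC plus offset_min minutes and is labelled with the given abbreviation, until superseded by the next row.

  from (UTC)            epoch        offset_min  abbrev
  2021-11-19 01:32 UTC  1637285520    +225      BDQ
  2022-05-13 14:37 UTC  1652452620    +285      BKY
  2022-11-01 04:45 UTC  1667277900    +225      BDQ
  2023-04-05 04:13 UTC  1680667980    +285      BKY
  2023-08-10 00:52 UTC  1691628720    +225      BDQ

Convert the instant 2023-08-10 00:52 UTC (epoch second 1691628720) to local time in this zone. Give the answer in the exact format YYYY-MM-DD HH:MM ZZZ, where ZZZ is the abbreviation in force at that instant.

Query: 2023-08-10 00:52 UTC
Rule 5/5 (BDQ, +03:45): 2023-08-10 00:52 UTC ≤ query < +∞
0·60 + 52 + 225 = 277 min
277 = 0·1440 + 277; 277 = 4·60 + 37 → 04:37, same day
→ 2023-08-10 04:37 BDQ

2023-08-10 04:37 BDQ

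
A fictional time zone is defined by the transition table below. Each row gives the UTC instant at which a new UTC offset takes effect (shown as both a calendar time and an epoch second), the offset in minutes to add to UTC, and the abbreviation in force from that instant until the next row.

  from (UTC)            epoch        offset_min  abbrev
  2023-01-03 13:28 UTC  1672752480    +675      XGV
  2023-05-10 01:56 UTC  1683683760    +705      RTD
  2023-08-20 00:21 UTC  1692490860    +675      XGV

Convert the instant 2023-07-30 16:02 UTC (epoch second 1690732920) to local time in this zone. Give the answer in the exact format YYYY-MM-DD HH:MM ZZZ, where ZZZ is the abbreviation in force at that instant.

Query: 2023-07-30 16:02 UTC
Rule 2/3 (RTD, +11:45): 2023-05-10 01:56 UTC ≤ query < 2023-08-20 00:21 UTC
16·60 + 2 + 705 = 1667 min
1667 = 1·1440 + 227; 227 = 3·60 + 47 → 03:47, 2023-07-30 + 1 day = 2023-07-31
→ 2023-07-31 03:47 RTD

2023-07-31 03:47 RTD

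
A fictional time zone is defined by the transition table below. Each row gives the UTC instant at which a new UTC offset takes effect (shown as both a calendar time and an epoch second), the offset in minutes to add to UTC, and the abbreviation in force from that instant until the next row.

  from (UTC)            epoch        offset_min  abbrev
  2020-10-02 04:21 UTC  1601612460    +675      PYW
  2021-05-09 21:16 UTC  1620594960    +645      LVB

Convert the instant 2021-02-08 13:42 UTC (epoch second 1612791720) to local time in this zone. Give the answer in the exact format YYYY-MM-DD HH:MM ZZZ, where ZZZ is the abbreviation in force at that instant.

2021-02-09 00:57 PYW

Query: 2021-02-08 13:42 UTC
Rule 1/2 (PYW, +11:15): 2020-10-02 04:21 UTC ≤ query < 2021-05-09 21:16 UTC
13·60 + 42 + 675 = 1497 min
1497 = 1·1440 + 57; 57 = 0·60 + 57 → 00:57, 2021-02-08 + 1 day = 2021-02-09
→ 2021-02-09 00:57 PYW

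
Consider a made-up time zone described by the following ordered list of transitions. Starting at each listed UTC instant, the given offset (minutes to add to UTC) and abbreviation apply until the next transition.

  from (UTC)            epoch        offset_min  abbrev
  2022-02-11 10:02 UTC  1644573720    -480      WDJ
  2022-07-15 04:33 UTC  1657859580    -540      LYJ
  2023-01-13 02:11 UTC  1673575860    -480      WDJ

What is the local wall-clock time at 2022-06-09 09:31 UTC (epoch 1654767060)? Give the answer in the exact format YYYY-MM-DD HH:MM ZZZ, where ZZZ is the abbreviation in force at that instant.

Query: 2022-06-09 09:31 UTC
Rule 1/3 (WDJ, -08:00): 2022-02-11 10:02 UTC ≤ query < 2022-07-15 04:33 UTC
9·60 + 31 - 480 = 91 min
91 = 0·1440 + 91; 91 = 1·60 + 31 → 01:31, same day
→ 2022-06-09 01:31 WDJ

2022-06-09 01:31 WDJ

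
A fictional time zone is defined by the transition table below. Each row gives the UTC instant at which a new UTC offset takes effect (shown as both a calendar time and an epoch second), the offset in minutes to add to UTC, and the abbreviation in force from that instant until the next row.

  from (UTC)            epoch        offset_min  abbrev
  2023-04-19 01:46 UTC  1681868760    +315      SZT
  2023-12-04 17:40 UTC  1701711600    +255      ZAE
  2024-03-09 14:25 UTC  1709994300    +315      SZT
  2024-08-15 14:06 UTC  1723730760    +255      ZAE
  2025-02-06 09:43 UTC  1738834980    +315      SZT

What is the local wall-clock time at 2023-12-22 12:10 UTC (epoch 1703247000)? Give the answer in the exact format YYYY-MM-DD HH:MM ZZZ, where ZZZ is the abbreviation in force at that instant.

Query: 2023-12-22 12:10 UTC
Rule 2/5 (ZAE, +04:15): 2023-12-04 17:40 UTC ≤ query < 2024-03-09 14:25 UTC
12·60 + 10 + 255 = 985 min
985 = 0·1440 + 985; 985 = 16·60 + 25 → 16:25, same day
→ 2023-12-22 16:25 ZAE

2023-12-22 16:25 ZAE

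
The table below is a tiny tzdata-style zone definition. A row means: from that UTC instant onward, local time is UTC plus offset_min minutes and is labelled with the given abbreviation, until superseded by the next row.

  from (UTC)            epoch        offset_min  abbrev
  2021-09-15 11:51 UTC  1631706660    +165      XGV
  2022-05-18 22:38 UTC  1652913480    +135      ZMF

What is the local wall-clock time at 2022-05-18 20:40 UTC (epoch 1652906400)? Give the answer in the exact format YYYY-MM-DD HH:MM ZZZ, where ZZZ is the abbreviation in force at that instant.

2022-05-18 23:25 XGV

Query: 2022-05-18 20:40 UTC
Rule 1/2 (XGV, +02:45): 2021-09-15 11:51 UTC ≤ query < 2022-05-18 22:38 UTC
20·60 + 40 + 165 = 1405 min
1405 = 0·1440 + 1405; 1405 = 23·60 + 25 → 23:25, same day
→ 2022-05-18 23:25 XGV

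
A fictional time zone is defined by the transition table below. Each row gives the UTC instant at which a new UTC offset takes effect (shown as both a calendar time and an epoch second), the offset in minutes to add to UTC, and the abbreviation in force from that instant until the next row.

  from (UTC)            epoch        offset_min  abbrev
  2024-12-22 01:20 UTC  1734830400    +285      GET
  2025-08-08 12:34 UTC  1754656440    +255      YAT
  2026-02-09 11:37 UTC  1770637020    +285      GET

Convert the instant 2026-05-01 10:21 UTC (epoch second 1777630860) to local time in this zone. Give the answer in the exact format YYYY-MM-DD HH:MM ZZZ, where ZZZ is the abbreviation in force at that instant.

2026-05-01 15:06 GET

Query: 2026-05-01 10:21 UTC
Rule 3/3 (GET, +04:45): 2026-02-09 11:37 UTC ≤ query < +∞
10·60 + 21 + 285 = 906 min
906 = 0·1440 + 906; 906 = 15·60 + 6 → 15:06, same day
→ 2026-05-01 15:06 GET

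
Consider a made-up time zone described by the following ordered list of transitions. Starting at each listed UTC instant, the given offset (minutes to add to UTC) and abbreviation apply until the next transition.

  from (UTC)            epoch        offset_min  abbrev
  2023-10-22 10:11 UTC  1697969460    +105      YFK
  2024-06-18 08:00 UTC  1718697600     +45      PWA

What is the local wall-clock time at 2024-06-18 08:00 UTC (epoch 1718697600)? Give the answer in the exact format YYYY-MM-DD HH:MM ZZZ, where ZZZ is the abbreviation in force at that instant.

Query: 2024-06-18 08:00 UTC
Rule 2/2 (PWA, +00:45): 2024-06-18 08:00 UTC ≤ query < +∞
8·60 + 0 + 45 = 525 min
525 = 0·1440 + 525; 525 = 8·60 + 45 → 08:45, same day
→ 2024-06-18 08:45 PWA

2024-06-18 08:45 PWA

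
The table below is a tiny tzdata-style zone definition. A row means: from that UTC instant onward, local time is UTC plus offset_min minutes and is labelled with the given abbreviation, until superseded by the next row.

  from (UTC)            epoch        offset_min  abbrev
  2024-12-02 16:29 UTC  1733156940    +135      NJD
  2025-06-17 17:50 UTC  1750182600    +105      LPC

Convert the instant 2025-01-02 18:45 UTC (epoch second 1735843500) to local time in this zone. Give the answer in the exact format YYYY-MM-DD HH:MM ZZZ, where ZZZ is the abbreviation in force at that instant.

2025-01-02 21:00 NJD

Query: 2025-01-02 18:45 UTC
Rule 1/2 (NJD, +02:15): 2024-12-02 16:29 UTC ≤ query < 2025-06-17 17:50 UTC
18·60 + 45 + 135 = 1260 min
1260 = 0·1440 + 1260; 1260 = 21·60 + 0 → 21:00, same day
→ 2025-01-02 21:00 NJD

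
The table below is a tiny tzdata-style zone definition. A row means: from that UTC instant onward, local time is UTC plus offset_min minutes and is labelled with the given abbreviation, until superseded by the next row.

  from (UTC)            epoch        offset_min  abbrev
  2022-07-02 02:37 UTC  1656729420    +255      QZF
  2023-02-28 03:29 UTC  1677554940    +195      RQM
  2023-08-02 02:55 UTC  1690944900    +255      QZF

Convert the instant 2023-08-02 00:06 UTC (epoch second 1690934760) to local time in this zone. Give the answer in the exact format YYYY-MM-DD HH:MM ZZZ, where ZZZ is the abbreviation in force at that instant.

Query: 2023-08-02 00:06 UTC
Rule 2/3 (RQM, +03:15): 2023-02-28 03:29 UTC ≤ query < 2023-08-02 02:55 UTC
0·60 + 6 + 195 = 201 min
201 = 0·1440 + 201; 201 = 3·60 + 21 → 03:21, same day
→ 2023-08-02 03:21 RQM

2023-08-02 03:21 RQM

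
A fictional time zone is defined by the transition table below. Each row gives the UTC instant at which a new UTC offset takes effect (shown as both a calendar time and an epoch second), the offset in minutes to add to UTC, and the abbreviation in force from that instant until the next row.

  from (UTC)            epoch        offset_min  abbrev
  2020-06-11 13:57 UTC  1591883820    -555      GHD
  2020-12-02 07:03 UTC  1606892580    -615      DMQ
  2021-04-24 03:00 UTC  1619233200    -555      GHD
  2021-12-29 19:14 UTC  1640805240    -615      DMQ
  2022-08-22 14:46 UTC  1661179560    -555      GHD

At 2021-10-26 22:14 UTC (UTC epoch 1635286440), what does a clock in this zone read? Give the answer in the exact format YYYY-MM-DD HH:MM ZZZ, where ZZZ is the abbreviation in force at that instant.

Query: 2021-10-26 22:14 UTC
Rule 3/5 (GHD, -09:15): 2021-04-24 03:00 UTC ≤ query < 2021-12-29 19:14 UTC
22·60 + 14 - 555 = 779 min
779 = 0·1440 + 779; 779 = 12·60 + 59 → 12:59, same day
→ 2021-10-26 12:59 GHD

2021-10-26 12:59 GHD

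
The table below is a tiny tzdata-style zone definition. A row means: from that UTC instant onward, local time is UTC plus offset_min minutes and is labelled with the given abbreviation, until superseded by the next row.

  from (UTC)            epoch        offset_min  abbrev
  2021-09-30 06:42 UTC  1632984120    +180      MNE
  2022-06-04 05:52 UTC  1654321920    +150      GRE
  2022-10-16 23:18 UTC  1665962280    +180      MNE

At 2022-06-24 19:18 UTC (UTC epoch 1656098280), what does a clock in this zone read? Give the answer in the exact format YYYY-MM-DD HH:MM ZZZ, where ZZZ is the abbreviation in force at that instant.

Query: 2022-06-24 19:18 UTC
Rule 2/3 (GRE, +02:30): 2022-06-04 05:52 UTC ≤ query < 2022-10-16 23:18 UTC
19·60 + 18 + 150 = 1308 min
1308 = 0·1440 + 1308; 1308 = 21·60 + 48 → 21:48, same day
→ 2022-06-24 21:48 GRE

2022-06-24 21:48 GRE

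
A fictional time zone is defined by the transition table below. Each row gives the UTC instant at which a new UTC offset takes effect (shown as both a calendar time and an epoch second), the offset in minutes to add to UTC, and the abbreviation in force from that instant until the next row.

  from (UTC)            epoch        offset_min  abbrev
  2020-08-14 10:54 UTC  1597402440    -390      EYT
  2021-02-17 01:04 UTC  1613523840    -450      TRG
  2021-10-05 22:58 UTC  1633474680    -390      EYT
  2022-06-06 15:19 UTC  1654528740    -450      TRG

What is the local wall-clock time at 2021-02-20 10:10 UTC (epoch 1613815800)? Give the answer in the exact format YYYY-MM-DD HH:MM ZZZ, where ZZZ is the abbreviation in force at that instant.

Query: 2021-02-20 10:10 UTC
Rule 2/4 (TRG, -07:30): 2021-02-17 01:04 UTC ≤ query < 2021-10-05 22:58 UTC
10·60 + 10 - 450 = 160 min
160 = 0·1440 + 160; 160 = 2·60 + 40 → 02:40, same day
→ 2021-02-20 02:40 TRG

2021-02-20 02:40 TRG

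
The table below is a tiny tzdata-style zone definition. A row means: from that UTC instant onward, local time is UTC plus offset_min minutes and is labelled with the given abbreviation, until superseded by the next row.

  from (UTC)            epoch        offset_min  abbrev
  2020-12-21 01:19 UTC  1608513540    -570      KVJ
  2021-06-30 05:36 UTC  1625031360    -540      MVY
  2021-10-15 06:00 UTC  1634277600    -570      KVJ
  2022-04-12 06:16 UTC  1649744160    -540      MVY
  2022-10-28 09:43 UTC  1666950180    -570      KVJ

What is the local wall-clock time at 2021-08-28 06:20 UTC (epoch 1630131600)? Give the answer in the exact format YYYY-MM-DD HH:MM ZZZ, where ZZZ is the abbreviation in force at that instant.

Query: 2021-08-28 06:20 UTC
Rule 2/5 (MVY, -09:00): 2021-06-30 05:36 UTC ≤ query < 2021-10-15 06:00 UTC
6·60 + 20 - 540 = -160 min
-160 = -1·1440 + 1280; 1280 = 21·60 + 20 → 21:20, 2021-08-28 - 1 day = 2021-08-27
→ 2021-08-27 21:20 MVY

2021-08-27 21:20 MVY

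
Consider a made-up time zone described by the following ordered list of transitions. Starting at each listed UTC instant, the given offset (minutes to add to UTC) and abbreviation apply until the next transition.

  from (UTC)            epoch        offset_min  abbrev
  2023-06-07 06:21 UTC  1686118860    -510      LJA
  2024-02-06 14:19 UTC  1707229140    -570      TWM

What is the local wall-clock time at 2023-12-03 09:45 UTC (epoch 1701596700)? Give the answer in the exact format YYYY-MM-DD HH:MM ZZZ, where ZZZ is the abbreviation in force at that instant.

Query: 2023-12-03 09:45 UTC
Rule 1/2 (LJA, -08:30): 2023-06-07 06:21 UTC ≤ query < 2024-02-06 14:19 UTC
9·60 + 45 - 510 = 75 min
75 = 0·1440 + 75; 75 = 1·60 + 15 → 01:15, same day
→ 2023-12-03 01:15 LJA

2023-12-03 01:15 LJA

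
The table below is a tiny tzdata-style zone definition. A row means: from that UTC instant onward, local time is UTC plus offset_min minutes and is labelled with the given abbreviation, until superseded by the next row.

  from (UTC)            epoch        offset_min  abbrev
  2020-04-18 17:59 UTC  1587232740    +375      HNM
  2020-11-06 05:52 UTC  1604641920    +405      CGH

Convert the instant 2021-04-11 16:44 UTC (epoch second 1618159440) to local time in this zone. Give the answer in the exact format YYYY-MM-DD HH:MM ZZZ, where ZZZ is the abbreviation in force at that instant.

Query: 2021-04-11 16:44 UTC
Rule 2/2 (CGH, +06:45): 2020-11-06 05:52 UTC ≤ query < +∞
16·60 + 44 + 405 = 1409 min
1409 = 0·1440 + 1409; 1409 = 23·60 + 29 → 23:29, same day
→ 2021-04-11 23:29 CGH

2021-04-11 23:29 CGH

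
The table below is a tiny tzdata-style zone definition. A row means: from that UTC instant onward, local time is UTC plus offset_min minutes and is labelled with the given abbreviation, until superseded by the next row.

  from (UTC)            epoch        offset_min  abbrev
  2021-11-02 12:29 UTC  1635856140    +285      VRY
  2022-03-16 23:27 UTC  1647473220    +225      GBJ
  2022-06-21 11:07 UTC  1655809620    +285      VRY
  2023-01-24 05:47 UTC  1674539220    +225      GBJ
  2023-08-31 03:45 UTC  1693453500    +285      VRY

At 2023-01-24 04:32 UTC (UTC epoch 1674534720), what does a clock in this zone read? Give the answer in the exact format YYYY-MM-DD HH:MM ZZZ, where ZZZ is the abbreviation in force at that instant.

2023-01-24 09:17 VRY

Query: 2023-01-24 04:32 UTC
Rule 3/5 (VRY, +04:45): 2022-06-21 11:07 UTC ≤ query < 2023-01-24 05:47 UTC
4·60 + 32 + 285 = 557 min
557 = 0·1440 + 557; 557 = 9·60 + 17 → 09:17, same day
→ 2023-01-24 09:17 VRY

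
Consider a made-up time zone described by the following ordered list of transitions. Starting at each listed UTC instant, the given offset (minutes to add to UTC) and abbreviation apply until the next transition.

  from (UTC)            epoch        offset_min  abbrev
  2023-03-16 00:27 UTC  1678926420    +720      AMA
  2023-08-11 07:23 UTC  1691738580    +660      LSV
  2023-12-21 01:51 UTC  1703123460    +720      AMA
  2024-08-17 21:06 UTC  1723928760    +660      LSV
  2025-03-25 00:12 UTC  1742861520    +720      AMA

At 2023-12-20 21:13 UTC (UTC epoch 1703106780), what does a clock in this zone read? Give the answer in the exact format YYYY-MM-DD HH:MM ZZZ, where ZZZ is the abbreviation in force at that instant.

2023-12-21 08:13 LSV

Query: 2023-12-20 21:13 UTC
Rule 2/5 (LSV, +11:00): 2023-08-11 07:23 UTC ≤ query < 2023-12-21 01:51 UTC
21·60 + 13 + 660 = 1933 min
1933 = 1·1440 + 493; 493 = 8·60 + 13 → 08:13, 2023-12-20 + 1 day = 2023-12-21
→ 2023-12-21 08:13 LSV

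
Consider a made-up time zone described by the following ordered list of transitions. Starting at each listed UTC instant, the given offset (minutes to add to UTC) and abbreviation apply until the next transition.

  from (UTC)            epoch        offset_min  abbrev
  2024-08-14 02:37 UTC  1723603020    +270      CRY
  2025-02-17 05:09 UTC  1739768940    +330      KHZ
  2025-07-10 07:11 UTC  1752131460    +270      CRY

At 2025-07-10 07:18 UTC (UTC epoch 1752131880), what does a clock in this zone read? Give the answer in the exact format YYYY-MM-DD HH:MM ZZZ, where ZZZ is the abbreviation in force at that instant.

Query: 2025-07-10 07:18 UTC
Rule 3/3 (CRY, +04:30): 2025-07-10 07:11 UTC ≤ query < +∞
7·60 + 18 + 270 = 708 min
708 = 0·1440 + 708; 708 = 11·60 + 48 → 11:48, same day
→ 2025-07-10 11:48 CRY

2025-07-10 11:48 CRY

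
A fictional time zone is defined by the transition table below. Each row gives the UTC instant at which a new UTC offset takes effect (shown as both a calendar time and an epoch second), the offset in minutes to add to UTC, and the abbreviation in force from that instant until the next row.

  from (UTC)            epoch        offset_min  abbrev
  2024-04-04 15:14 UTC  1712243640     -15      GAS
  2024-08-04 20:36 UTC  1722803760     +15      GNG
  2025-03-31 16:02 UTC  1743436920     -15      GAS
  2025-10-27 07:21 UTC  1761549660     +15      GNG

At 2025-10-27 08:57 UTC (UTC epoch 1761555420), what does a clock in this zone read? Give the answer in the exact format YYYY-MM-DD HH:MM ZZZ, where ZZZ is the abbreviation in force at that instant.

2025-10-27 09:12 GNG

Query: 2025-10-27 08:57 UTC
Rule 4/4 (GNG, +00:15): 2025-10-27 07:21 UTC ≤ query < +∞
8·60 + 57 + 15 = 552 min
552 = 0·1440 + 552; 552 = 9·60 + 12 → 09:12, same day
→ 2025-10-27 09:12 GNG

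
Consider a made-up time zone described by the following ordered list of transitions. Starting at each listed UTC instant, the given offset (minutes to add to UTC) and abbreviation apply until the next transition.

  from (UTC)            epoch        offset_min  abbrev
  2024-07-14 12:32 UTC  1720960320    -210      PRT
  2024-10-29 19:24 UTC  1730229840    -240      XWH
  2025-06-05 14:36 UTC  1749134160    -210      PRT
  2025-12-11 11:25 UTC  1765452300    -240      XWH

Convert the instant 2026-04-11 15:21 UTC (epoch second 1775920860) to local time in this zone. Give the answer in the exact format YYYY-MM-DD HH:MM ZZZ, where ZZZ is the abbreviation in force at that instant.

Query: 2026-04-11 15:21 UTC
Rule 4/4 (XWH, -04:00): 2025-12-11 11:25 UTC ≤ query < +∞
15·60 + 21 - 240 = 681 min
681 = 0·1440 + 681; 681 = 11·60 + 21 → 11:21, same day
→ 2026-04-11 11:21 XWH

2026-04-11 11:21 XWH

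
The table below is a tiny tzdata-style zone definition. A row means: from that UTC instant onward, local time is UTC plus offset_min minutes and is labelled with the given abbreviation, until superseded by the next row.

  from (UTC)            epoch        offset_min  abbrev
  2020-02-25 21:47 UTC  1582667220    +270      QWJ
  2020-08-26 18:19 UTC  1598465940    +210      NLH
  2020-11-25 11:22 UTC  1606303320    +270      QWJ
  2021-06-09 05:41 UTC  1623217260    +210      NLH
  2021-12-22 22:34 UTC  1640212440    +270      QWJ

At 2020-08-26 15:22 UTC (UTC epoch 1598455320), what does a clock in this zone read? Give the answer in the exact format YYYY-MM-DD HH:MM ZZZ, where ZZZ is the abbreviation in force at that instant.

2020-08-26 19:52 QWJ

Query: 2020-08-26 15:22 UTC
Rule 1/5 (QWJ, +04:30): 2020-02-25 21:47 UTC ≤ query < 2020-08-26 18:19 UTC
15·60 + 22 + 270 = 1192 min
1192 = 0·1440 + 1192; 1192 = 19·60 + 52 → 19:52, same day
→ 2020-08-26 19:52 QWJ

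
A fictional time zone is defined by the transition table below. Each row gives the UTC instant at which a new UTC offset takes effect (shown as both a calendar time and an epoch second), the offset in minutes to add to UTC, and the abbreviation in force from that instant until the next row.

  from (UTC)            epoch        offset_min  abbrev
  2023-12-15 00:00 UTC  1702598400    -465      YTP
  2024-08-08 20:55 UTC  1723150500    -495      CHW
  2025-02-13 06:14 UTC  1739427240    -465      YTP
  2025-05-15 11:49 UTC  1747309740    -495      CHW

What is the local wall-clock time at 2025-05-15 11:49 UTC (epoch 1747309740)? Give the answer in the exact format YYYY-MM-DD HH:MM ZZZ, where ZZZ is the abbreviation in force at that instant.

2025-05-15 03:34 CHW

Query: 2025-05-15 11:49 UTC
Rule 4/4 (CHW, -08:15): 2025-05-15 11:49 UTC ≤ query < +∞
11·60 + 49 - 495 = 214 min
214 = 0·1440 + 214; 214 = 3·60 + 34 → 03:34, same day
→ 2025-05-15 03:34 CHW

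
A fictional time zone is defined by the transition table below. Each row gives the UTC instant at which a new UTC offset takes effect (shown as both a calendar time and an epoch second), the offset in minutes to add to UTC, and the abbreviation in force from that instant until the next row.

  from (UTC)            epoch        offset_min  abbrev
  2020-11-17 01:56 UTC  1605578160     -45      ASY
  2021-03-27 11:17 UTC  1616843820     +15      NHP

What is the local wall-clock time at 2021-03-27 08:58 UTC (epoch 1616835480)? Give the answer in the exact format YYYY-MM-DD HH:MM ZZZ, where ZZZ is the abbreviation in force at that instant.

2021-03-27 08:13 ASY

Query: 2021-03-27 08:58 UTC
Rule 1/2 (ASY, -00:45): 2020-11-17 01:56 UTC ≤ query < 2021-03-27 11:17 UTC
8·60 + 58 - 45 = 493 min
493 = 0·1440 + 493; 493 = 8·60 + 13 → 08:13, same day
→ 2021-03-27 08:13 ASY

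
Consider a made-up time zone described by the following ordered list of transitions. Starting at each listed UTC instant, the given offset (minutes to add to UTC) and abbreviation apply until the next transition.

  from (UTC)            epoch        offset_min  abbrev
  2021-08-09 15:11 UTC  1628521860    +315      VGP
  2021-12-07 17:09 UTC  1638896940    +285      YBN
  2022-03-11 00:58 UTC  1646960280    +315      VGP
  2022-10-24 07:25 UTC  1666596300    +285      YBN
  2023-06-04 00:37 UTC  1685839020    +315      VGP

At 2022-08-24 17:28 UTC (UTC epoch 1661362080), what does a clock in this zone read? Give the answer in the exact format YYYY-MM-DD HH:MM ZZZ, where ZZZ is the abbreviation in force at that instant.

Query: 2022-08-24 17:28 UTC
Rule 3/5 (VGP, +05:15): 2022-03-11 00:58 UTC ≤ query < 2022-10-24 07:25 UTC
17·60 + 28 + 315 = 1363 min
1363 = 0·1440 + 1363; 1363 = 22·60 + 43 → 22:43, same day
→ 2022-08-24 22:43 VGP

2022-08-24 22:43 VGP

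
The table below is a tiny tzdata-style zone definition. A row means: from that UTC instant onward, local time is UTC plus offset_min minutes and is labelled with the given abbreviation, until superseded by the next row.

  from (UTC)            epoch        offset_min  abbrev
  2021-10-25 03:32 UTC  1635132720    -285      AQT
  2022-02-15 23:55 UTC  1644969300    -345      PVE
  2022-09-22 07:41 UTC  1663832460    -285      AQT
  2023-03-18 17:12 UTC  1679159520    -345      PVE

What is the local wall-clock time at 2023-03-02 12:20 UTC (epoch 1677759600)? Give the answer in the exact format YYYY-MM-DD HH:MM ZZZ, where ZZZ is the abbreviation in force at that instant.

Query: 2023-03-02 12:20 UTC
Rule 3/4 (AQT, -04:45): 2022-09-22 07:41 UTC ≤ query < 2023-03-18 17:12 UTC
12·60 + 20 - 285 = 455 min
455 = 0·1440 + 455; 455 = 7·60 + 35 → 07:35, same day
→ 2023-03-02 07:35 AQT

2023-03-02 07:35 AQT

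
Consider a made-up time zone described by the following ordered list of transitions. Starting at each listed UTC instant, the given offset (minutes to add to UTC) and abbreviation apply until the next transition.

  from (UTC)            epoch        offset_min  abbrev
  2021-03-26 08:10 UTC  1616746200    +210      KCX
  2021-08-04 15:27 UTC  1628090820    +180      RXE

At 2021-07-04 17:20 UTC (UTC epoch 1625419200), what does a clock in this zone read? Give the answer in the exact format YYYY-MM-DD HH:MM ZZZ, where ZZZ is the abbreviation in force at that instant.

Query: 2021-07-04 17:20 UTC
Rule 1/2 (KCX, +03:30): 2021-03-26 08:10 UTC ≤ query < 2021-08-04 15:27 UTC
17·60 + 20 + 210 = 1250 min
1250 = 0·1440 + 1250; 1250 = 20·60 + 50 → 20:50, same day
→ 2021-07-04 20:50 KCX

2021-07-04 20:50 KCX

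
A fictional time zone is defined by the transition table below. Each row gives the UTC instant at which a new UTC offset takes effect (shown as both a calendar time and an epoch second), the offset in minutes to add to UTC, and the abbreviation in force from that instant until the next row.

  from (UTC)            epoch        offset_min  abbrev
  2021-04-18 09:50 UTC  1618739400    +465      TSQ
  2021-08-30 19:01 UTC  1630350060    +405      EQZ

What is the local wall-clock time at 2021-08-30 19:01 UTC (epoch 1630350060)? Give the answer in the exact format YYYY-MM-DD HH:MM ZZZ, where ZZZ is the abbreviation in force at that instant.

2021-08-31 01:46 EQZ

Query: 2021-08-30 19:01 UTC
Rule 2/2 (EQZ, +06:45): 2021-08-30 19:01 UTC ≤ query < +∞
19·60 + 1 + 405 = 1546 min
1546 = 1·1440 + 106; 106 = 1·60 + 46 → 01:46, 2021-08-30 + 1 day = 2021-08-31
→ 2021-08-31 01:46 EQZ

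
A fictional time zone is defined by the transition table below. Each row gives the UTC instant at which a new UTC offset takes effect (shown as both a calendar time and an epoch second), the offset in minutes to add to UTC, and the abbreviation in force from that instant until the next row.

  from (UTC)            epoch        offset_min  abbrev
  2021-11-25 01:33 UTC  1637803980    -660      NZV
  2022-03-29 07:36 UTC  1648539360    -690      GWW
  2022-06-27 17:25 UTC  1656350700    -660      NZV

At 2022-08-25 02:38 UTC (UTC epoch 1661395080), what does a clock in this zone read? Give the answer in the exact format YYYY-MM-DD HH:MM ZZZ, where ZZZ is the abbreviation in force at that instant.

2022-08-24 15:38 NZV

Query: 2022-08-25 02:38 UTC
Rule 3/3 (NZV, -11:00): 2022-06-27 17:25 UTC ≤ query < +∞
2·60 + 38 - 660 = -502 min
-502 = -1·1440 + 938; 938 = 15·60 + 38 → 15:38, 2022-08-25 - 1 day = 2022-08-24
→ 2022-08-24 15:38 NZV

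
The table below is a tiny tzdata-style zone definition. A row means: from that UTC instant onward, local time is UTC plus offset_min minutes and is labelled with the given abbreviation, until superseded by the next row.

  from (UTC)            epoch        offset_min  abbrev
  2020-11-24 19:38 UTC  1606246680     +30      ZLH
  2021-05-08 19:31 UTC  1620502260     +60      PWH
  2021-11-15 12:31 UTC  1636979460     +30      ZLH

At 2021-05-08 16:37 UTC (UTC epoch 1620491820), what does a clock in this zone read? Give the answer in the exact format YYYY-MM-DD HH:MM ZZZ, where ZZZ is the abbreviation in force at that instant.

2021-05-08 17:07 ZLH

Query: 2021-05-08 16:37 UTC
Rule 1/3 (ZLH, +00:30): 2020-11-24 19:38 UTC ≤ query < 2021-05-08 19:31 UTC
16·60 + 37 + 30 = 1027 min
1027 = 0·1440 + 1027; 1027 = 17·60 + 7 → 17:07, same day
→ 2021-05-08 17:07 ZLH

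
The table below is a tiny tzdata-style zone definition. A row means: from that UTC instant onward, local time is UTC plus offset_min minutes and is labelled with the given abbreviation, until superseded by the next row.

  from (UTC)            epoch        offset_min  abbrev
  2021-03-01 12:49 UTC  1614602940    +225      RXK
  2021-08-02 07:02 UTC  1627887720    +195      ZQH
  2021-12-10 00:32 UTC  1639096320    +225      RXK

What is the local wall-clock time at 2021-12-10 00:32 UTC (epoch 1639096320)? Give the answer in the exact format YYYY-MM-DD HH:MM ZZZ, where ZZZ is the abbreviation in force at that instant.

Query: 2021-12-10 00:32 UTC
Rule 3/3 (RXK, +03:45): 2021-12-10 00:32 UTC ≤ query < +∞
0·60 + 32 + 225 = 257 min
257 = 0·1440 + 257; 257 = 4·60 + 17 → 04:17, same day
→ 2021-12-10 04:17 RXK

2021-12-10 04:17 RXK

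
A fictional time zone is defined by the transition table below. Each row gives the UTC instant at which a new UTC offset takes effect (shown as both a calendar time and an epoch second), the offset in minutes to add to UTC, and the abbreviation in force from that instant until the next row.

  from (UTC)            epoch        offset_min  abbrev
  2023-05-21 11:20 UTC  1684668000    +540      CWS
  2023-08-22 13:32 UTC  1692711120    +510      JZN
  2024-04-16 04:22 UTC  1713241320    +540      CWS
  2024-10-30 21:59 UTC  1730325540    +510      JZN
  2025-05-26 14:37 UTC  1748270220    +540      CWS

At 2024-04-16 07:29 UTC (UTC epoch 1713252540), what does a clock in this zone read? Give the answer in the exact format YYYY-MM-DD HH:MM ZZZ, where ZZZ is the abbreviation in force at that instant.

Query: 2024-04-16 07:29 UTC
Rule 3/5 (CWS, +09:00): 2024-04-16 04:22 UTC ≤ query < 2024-10-30 21:59 UTC
7·60 + 29 + 540 = 989 min
989 = 0·1440 + 989; 989 = 16·60 + 29 → 16:29, same day
→ 2024-04-16 16:29 CWS

2024-04-16 16:29 CWS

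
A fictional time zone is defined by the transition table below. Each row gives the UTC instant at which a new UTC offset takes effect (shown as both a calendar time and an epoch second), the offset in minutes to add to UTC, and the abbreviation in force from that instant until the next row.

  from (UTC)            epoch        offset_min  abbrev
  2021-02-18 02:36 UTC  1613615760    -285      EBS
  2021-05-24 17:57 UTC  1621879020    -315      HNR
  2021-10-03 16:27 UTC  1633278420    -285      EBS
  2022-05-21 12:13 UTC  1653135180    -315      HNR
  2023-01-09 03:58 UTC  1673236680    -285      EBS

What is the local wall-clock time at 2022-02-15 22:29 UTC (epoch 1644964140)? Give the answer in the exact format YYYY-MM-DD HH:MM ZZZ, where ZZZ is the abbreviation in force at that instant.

Query: 2022-02-15 22:29 UTC
Rule 3/5 (EBS, -04:45): 2021-10-03 16:27 UTC ≤ query < 2022-05-21 12:13 UTC
22·60 + 29 - 285 = 1064 min
1064 = 0·1440 + 1064; 1064 = 17·60 + 44 → 17:44, same day
→ 2022-02-15 17:44 EBS

2022-02-15 17:44 EBS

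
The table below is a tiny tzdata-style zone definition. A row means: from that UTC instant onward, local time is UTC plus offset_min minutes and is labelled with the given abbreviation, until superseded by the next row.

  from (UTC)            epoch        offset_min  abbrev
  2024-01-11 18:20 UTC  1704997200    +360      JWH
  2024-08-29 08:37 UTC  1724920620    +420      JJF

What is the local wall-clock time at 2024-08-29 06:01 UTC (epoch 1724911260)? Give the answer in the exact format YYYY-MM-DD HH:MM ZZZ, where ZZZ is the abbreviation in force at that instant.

Query: 2024-08-29 06:01 UTC
Rule 1/2 (JWH, +06:00): 2024-01-11 18:20 UTC ≤ query < 2024-08-29 08:37 UTC
6·60 + 1 + 360 = 721 min
721 = 0·1440 + 721; 721 = 12·60 + 1 → 12:01, same day
→ 2024-08-29 12:01 JWH

2024-08-29 12:01 JWH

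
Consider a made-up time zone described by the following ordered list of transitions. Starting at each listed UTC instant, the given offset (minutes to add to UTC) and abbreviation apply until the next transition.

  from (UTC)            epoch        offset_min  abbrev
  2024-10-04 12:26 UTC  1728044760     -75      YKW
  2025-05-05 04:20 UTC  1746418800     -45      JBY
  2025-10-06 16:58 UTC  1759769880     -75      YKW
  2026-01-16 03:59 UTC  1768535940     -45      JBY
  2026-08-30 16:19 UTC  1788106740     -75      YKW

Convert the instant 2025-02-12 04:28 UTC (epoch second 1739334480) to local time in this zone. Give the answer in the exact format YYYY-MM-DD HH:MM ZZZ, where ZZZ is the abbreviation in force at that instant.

2025-02-12 03:13 YKW

Query: 2025-02-12 04:28 UTC
Rule 1/5 (YKW, -01:15): 2024-10-04 12:26 UTC ≤ query < 2025-05-05 04:20 UTC
4·60 + 28 - 75 = 193 min
193 = 0·1440 + 193; 193 = 3·60 + 13 → 03:13, same day
→ 2025-02-12 03:13 YKW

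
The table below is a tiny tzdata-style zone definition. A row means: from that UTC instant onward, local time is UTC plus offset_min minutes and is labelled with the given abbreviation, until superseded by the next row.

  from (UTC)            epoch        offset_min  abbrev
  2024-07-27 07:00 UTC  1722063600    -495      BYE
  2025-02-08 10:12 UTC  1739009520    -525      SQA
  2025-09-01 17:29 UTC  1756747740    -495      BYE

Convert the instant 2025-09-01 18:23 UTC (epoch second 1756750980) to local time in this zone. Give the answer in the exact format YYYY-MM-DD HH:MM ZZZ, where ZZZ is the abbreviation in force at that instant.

2025-09-01 10:08 BYE

Query: 2025-09-01 18:23 UTC
Rule 3/3 (BYE, -08:15): 2025-09-01 17:29 UTC ≤ query < +∞
18·60 + 23 - 495 = 608 min
608 = 0·1440 + 608; 608 = 10·60 + 8 → 10:08, same day
→ 2025-09-01 10:08 BYE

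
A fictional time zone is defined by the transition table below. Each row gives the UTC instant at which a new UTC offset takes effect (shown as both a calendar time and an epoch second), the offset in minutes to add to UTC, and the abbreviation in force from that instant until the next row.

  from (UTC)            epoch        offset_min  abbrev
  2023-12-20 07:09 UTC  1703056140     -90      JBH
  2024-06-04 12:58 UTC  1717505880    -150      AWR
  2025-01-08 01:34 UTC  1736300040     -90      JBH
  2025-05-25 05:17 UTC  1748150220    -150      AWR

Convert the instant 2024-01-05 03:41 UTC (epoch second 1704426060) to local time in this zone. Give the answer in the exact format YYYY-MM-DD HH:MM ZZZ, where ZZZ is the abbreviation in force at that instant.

Query: 2024-01-05 03:41 UTC
Rule 1/4 (JBH, -01:30): 2023-12-20 07:09 UTC ≤ query < 2024-06-04 12:58 UTC
3·60 + 41 - 90 = 131 min
131 = 0·1440 + 131; 131 = 2·60 + 11 → 02:11, same day
→ 2024-01-05 02:11 JBH

2024-01-05 02:11 JBH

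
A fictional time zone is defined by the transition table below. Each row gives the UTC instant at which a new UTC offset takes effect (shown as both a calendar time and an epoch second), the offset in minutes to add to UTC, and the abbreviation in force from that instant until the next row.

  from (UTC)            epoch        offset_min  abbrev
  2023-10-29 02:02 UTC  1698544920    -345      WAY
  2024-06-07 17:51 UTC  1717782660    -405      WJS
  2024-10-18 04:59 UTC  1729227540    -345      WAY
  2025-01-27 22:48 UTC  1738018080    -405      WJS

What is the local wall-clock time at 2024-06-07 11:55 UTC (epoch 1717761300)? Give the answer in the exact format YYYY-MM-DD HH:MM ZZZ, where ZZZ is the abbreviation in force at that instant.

2024-06-07 06:10 WAY

Query: 2024-06-07 11:55 UTC
Rule 1/4 (WAY, -05:45): 2023-10-29 02:02 UTC ≤ query < 2024-06-07 17:51 UTC
11·60 + 55 - 345 = 370 min
370 = 0·1440 + 370; 370 = 6·60 + 10 → 06:10, same day
→ 2024-06-07 06:10 WAY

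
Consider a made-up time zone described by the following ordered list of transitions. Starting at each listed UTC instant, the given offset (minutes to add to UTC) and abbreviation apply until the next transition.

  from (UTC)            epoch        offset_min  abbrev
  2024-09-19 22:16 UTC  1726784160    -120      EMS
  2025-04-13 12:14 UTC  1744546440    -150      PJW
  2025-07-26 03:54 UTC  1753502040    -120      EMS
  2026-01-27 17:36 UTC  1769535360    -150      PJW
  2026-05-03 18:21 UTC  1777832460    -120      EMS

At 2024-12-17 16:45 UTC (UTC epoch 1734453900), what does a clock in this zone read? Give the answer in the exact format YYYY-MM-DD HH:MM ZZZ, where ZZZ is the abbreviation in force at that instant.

2024-12-17 14:45 EMS

Query: 2024-12-17 16:45 UTC
Rule 1/5 (EMS, -02:00): 2024-09-19 22:16 UTC ≤ query < 2025-04-13 12:14 UTC
16·60 + 45 - 120 = 885 min
885 = 0·1440 + 885; 885 = 14·60 + 45 → 14:45, same day
→ 2024-12-17 14:45 EMS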